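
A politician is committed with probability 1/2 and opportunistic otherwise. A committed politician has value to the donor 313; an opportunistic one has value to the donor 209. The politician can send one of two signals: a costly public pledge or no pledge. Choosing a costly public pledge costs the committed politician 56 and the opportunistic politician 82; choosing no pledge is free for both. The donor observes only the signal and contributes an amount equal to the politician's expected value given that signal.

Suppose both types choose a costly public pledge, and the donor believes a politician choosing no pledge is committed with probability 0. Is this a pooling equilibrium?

At the pooled signal (pledge) the donor holds the prior 1/2 and pays 1/2·313 + 1/2·209 = 261. Off-path (no pledge) belief 0 gives 0·313 + 1·209 = 209.
Committed: pledge gives 261 − 56 = 205; no pledge gives 209 − 0 = 209. Deviates. ✗
Opportunistic: pledge gives 261 − 82 = 179; no pledge gives 209 − 0 = 209. Deviates. ✗

No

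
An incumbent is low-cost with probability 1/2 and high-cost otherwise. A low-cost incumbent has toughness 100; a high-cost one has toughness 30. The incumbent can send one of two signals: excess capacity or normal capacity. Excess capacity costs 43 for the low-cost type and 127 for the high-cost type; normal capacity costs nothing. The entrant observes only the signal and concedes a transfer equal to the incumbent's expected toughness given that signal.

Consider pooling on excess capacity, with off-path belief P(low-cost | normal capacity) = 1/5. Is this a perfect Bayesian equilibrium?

At the pooled signal (excess capacity) the entrant holds the prior 1/2 and pays 1/2·100 + 1/2·30 = 65. Off-path (normal capacity) belief 1/5 gives 1/5·100 + 4/5·30 = 44.
Low-cost: excess capacity gives 65 − 43 = 22; normal capacity gives 44 − 0 = 44. Deviates. ✗
High-cost: excess capacity gives 65 − 127 = -62; normal capacity gives 44 − 0 = 44. Deviates. ✗

No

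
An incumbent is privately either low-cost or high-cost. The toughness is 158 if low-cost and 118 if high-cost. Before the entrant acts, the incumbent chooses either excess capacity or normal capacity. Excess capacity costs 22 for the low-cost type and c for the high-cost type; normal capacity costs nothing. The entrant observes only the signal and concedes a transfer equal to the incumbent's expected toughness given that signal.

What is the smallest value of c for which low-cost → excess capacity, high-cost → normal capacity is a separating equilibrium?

Under separation: excess capacity → low-cost (pays 158); normal capacity → high-cost (pays 118).
Low-cost: 158 − 22 = 136 ≥ 118 − 0 = 118. Holds regardless of c. ✓
High-cost: 118 − 0 ≥ 158 − c, so c ≥ 158 − 118 = 40.

40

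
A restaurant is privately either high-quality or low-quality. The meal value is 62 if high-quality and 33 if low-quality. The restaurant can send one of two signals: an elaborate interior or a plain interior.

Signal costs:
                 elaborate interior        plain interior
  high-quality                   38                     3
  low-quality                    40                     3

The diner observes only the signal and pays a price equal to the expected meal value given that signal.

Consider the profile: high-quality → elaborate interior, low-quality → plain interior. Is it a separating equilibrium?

No

Under separation the diner infers type exactly: elaborate interior → high-quality (pays 62), plain interior → low-quality (pays 33).
High-quality: elaborate interior gives 62 − 38 = 24; plain interior gives 33 − 3 = 30. Would deviate. ✗
Low-quality: plain interior gives 33 − 3 = 30; elaborate interior gives 62 − 40 = 22. No deviation. ✓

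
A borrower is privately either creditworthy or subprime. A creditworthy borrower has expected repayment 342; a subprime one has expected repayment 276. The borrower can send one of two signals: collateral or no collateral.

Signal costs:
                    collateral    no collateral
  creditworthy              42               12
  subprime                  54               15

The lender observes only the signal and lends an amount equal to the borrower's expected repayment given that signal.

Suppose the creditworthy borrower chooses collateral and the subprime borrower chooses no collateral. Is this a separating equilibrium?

If types separate, collateral earns payment 342 and no collateral earns 276.
Creditworthy: collateral gives 342 − 42 = 300; no collateral gives 276 − 12 = 264. No deviation. ✓
Subprime: no collateral gives 276 − 15 = 261; collateral gives 342 − 54 = 288. Would deviate. ✗

No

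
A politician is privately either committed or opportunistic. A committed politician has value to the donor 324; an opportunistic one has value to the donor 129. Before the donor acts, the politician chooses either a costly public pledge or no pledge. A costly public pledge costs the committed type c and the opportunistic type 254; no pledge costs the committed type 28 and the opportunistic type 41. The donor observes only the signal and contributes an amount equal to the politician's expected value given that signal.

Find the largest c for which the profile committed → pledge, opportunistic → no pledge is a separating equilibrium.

Under separation: pledge → committed (pays 324); no pledge → opportunistic (pays 129).
Opportunistic: 129 − 41 = 88 ≥ 324 − 254 = 70. Holds regardless of c. ✓
Committed: 324 − c ≥ 129 − 28, so c ≤ 324 − 101 = 223.

223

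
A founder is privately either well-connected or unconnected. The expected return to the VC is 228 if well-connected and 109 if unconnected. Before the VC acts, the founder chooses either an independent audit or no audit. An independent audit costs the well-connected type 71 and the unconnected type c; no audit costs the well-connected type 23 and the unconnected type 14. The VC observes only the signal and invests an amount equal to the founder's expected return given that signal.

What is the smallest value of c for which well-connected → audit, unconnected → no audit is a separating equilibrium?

Under separation: audit → well-connected (pays 228); no audit → unconnected (pays 109).
Well-connected: 228 − 71 = 157 ≥ 109 − 23 = 86. Holds regardless of c. ✓
Unconnected: 109 − 14 ≥ 228 − c, so c ≥ 228 − 95 = 133.

133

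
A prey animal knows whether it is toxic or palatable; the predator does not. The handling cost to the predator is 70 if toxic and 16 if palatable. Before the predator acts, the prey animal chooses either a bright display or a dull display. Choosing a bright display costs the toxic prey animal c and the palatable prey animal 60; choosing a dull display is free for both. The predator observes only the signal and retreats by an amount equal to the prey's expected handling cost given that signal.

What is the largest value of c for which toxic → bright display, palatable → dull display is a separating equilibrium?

Under separation: bright display → toxic (pays 70); dull display → palatable (pays 16).
Palatable: 16 − 0 = 16 ≥ 70 − 60 = 10. Holds regardless of c. ✓
Toxic: 70 − c ≥ 16 − 0, so c ≤ 70 − 16 = 54.

54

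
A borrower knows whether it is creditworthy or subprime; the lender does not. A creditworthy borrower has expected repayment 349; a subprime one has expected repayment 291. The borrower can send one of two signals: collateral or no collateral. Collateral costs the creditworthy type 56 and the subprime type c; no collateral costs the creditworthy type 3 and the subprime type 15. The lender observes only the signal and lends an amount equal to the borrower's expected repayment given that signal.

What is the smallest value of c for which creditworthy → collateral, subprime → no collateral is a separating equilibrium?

73

Under separation: collateral → creditworthy (pays 349); no collateral → subprime (pays 291).
Creditworthy: 349 − 56 = 293 ≥ 291 − 3 = 288. Holds regardless of c. ✓
Subprime: 291 − 15 ≥ 349 − c, so c ≥ 349 − 276 = 73.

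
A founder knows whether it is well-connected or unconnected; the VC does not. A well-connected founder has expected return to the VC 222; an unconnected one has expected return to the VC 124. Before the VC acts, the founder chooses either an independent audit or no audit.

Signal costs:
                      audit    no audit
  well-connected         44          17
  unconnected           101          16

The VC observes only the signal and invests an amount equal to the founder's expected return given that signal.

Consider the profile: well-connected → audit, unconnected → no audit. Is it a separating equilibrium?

Under separation the VC infers type exactly: audit → well-connected (pays 222), no audit → unconnected (pays 124).
Well-connected: audit gives 222 − 44 = 178; no audit gives 124 − 17 = 107. No deviation. ✓
Unconnected: no audit gives 124 − 16 = 108; audit gives 222 − 101 = 121. Would deviate. ✗

No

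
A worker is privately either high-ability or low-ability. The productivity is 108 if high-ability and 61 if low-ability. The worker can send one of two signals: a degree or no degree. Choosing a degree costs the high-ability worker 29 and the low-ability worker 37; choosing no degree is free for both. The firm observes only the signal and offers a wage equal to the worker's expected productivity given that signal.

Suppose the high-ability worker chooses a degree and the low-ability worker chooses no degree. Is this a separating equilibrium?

No

If types separate, degree earns payment 108 and no degree earns 61.
High-ability: degree gives 108 − 29 = 79; no degree gives 61 − 0 = 61. No deviation. ✓
Low-ability: no degree gives 61 − 0 = 61; degree gives 108 − 37 = 71. Would deviate. ✗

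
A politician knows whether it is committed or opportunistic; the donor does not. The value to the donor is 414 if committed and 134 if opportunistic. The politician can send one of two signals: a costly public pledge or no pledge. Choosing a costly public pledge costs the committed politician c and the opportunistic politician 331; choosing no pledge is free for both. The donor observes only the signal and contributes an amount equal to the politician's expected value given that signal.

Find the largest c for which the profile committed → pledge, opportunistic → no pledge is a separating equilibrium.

280

Under separation: pledge → committed (pays 414); no pledge → opportunistic (pays 134).
Opportunistic: 134 − 0 = 134 ≥ 414 − 331 = 83. Holds regardless of c. ✓
Committed: 414 − c ≥ 134 − 0, so c ≤ 414 − 134 = 280.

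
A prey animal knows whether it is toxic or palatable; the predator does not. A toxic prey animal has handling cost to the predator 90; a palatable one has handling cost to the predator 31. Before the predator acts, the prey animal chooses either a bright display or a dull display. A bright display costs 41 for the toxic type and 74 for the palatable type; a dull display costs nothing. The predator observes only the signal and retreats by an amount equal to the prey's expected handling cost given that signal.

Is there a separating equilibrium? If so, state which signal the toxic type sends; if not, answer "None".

bright display

Try toxic → bright display, palatable → dull display:
  Under separation the predator infers type exactly: bright display → toxic (pays 90), dull display → palatable (pays 31).
  Toxic: bright display gives 90 − 41 = 49; dull display gives 31 − 0 = 31. No deviation. ✓
  Palatable: dull display gives 31 − 0 = 31; bright display gives 90 − 74 = 16. No deviation. ✓
Both hold — the toxic type sends bright display.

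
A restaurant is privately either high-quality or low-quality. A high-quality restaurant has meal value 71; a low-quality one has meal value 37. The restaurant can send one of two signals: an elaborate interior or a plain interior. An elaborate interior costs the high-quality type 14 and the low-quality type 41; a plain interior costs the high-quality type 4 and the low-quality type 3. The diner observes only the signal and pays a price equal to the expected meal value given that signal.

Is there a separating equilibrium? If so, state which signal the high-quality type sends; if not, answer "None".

Try high-quality → elaborate interior, low-quality → plain interior:
  If types separate, elaborate interior earns payment 71 and plain interior earns 37.
  High-quality: elaborate interior gives 71 − 14 = 57; plain interior gives 37 − 4 = 33. No deviation. ✓
  Low-quality: plain interior gives 37 − 3 = 34; elaborate interior gives 71 − 41 = 30. No deviation. ✓
Both hold — the high-quality type sends elaborate interior.

elaborate interior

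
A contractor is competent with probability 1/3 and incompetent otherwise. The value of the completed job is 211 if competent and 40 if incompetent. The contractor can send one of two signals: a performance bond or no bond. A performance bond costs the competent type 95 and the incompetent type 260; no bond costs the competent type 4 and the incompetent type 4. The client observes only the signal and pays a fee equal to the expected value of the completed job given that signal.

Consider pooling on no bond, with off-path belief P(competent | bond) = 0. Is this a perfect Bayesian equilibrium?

Yes

On the equilibrium path (no bond) the client holds the prior 1/3 and pays 1/3·211 + 2/3·40 = 97. Off-path (bond) belief 0 gives 0·211 + 1·40 = 40.
Competent: no bond gives 97 − 4 = 93; bond gives 40 − 95 = -55. Stays. ✓
Incompetent: no bond gives 97 − 4 = 93; bond gives 40 − 260 = -220. Stays. ✓
Beliefs are Bayes-consistent on-path and both types best-respond.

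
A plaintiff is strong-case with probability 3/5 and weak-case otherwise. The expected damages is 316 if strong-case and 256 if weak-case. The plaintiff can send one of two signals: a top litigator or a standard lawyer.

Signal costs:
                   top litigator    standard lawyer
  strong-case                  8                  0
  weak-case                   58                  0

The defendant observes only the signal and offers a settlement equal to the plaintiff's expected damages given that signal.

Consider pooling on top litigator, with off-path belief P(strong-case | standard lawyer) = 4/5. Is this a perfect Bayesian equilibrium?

No

On the equilibrium path (top litigator) the defendant holds the prior 3/5 and pays 3/5·316 + 2/5·256 = 292. Off-path (standard lawyer) belief 4/5 gives 4/5·316 + 1/5·256 = 304.
Strong-case: top litigator gives 292 − 8 = 284; standard lawyer gives 304 − 0 = 304. Deviates. ✗
Weak-case: top litigator gives 292 − 58 = 234; standard lawyer gives 304 − 0 = 304. Deviates. ✗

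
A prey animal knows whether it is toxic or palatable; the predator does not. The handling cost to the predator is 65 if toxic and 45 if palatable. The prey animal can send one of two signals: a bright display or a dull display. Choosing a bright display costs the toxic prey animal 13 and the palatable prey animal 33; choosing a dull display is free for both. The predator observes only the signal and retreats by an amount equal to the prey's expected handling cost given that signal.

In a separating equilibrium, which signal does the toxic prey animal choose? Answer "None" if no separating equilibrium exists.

bright display

Try toxic → bright display, palatable → dull display:
  Under separation the predator infers type exactly: bright display → toxic (pays 65), dull display → palatable (pays 45).
  Toxic: bright display gives 65 − 13 = 52; dull display gives 45 − 0 = 45. No deviation. ✓
  Palatable: dull display gives 45 − 0 = 45; bright display gives 65 − 33 = 32. No deviation. ✓
Both hold — the toxic type sends bright display.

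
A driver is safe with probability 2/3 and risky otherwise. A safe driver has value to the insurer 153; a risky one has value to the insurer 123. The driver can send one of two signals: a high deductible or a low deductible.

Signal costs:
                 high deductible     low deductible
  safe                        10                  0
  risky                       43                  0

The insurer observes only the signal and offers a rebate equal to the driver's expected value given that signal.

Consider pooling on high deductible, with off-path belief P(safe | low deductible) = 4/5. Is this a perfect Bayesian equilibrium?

No

On the equilibrium path (high deductible) the insurer holds the prior 2/3 and pays 2/3·153 + 1/3·123 = 143. Off-path (low deductible) belief 4/5 gives 4/5·153 + 1/5·123 = 147.
Safe: high deductible gives 143 − 10 = 133; low deductible gives 147 − 0 = 147. Deviates. ✗
Risky: high deductible gives 143 − 43 = 100; low deductible gives 147 − 0 = 147. Deviates. ✗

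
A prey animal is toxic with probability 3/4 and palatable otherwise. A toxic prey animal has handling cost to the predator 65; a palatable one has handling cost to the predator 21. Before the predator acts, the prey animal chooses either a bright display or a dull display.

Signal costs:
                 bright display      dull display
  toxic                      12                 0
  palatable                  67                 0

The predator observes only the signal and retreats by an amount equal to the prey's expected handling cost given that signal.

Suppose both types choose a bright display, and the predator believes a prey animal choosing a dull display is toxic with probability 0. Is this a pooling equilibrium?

On the equilibrium path (bright display) the predator holds the prior 3/4 and pays 3/4·65 + 1/4·21 = 54. Off-path (dull display) belief 0 gives 0·65 + 1·21 = 21.
Toxic: bright display gives 54 − 12 = 42; dull display gives 21 − 0 = 21. Stays. ✓
Palatable: bright display gives 54 − 67 = -13; dull display gives 21 − 0 = 21. Deviates. ✗

No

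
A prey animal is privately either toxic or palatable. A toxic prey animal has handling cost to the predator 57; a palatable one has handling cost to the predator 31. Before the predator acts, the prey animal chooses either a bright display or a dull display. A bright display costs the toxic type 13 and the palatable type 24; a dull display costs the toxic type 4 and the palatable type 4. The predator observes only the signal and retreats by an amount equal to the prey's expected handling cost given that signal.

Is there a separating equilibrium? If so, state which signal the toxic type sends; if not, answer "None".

None

Try toxic → bright display, palatable → dull display:
  If types separate, bright display earns payment 57 and dull display earns 31.
  Toxic: bright display gives 57 − 13 = 44; dull display gives 31 − 4 = 27. No deviation. ✓
  Palatable: dull display gives 31 − 4 = 27; bright display gives 57 − 24 = 33. Would deviate. ✗
Try toxic → dull display, palatable → bright display:
  If types separate, dull display earns payment 57 and bright display earns 31.
  Toxic: dull display gives 57 − 4 = 53; bright display gives 31 − 13 = 18. No deviation. ✓
  Palatable: bright display gives 31 − 24 = 7; dull display gives 57 − 4 = 53. Would deviate. ✗
Neither assignment is incentive-compatible.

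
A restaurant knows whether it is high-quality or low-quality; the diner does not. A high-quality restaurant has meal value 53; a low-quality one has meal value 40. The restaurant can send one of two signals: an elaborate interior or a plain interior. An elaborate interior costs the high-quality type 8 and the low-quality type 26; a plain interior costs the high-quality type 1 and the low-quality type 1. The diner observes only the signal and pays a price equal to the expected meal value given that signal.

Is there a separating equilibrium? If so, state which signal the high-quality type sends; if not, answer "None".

Try high-quality → elaborate interior, low-quality → plain interior:
  Under separation the diner infers type exactly: elaborate interior → high-quality (pays 53), plain interior → low-quality (pays 40).
  High-quality: elaborate interior gives 53 − 8 = 45; plain interior gives 40 − 1 = 39. No deviation. ✓
  Low-quality: plain interior gives 40 − 1 = 39; elaborate interior gives 53 − 26 = 27. No deviation. ✓
Both hold — the high-quality type sends elaborate interior.

elaborate interior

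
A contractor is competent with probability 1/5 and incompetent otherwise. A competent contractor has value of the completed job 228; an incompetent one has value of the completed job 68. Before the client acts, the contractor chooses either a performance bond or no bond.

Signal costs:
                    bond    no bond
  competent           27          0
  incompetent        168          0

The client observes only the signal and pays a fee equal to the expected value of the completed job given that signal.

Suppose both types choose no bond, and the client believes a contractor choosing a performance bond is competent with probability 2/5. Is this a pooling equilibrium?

No

On the equilibrium path (no bond) the client holds the prior 1/5 and pays 1/5·228 + 4/5·68 = 100. Off-path (bond) belief 2/5 gives 2/5·228 + 3/5·68 = 132.
Competent: no bond gives 100 − 0 = 100; bond gives 132 − 27 = 105. Deviates. ✗
Incompetent: no bond gives 100 − 0 = 100; bond gives 132 − 168 = -36. Stays. ✓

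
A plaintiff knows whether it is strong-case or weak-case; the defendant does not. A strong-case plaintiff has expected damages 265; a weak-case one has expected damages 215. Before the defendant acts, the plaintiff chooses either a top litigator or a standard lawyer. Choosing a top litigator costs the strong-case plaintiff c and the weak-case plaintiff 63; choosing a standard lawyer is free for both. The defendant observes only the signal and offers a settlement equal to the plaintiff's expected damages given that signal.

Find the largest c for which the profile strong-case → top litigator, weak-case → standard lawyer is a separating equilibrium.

50

Under separation: top litigator → strong-case (pays 265); standard lawyer → weak-case (pays 215).
Weak-case: 215 − 0 = 215 ≥ 265 − 63 = 202. Holds regardless of c. ✓
Strong-case: 265 − c ≥ 215 − 0, so c ≤ 265 − 215 = 50.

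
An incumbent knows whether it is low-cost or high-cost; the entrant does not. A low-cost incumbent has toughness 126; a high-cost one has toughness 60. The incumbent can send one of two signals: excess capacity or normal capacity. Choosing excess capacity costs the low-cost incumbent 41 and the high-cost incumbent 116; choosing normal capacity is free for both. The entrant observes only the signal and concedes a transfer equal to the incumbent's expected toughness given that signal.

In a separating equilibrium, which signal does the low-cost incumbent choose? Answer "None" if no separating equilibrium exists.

excess capacity

Try low-cost → excess capacity, high-cost → normal capacity:
  Under separation the entrant infers type exactly: excess capacity → low-cost (pays 126), normal capacity → high-cost (pays 60).
  Low-cost: excess capacity gives 126 − 41 = 85; normal capacity gives 60 − 0 = 60. No deviation. ✓
  High-cost: normal capacity gives 60 − 0 = 60; excess capacity gives 126 − 116 = 10. No deviation. ✓
Both hold — the low-cost type sends excess capacity.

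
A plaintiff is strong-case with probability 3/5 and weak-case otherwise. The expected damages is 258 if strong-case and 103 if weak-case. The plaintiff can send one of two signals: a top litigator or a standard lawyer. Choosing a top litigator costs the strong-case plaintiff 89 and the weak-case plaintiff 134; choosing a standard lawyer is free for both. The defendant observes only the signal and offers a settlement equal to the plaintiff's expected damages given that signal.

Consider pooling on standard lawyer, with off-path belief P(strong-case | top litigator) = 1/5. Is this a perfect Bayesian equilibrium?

Yes

At the pooled signal (standard lawyer) the defendant holds the prior 3/5 and pays 3/5·258 + 2/5·103 = 196. Off-path (top litigator) belief 1/5 gives 1/5·258 + 4/5·103 = 134.
Strong-case: standard lawyer gives 196 − 0 = 196; top litigator gives 134 − 89 = 45. Stays. ✓
Weak-case: standard lawyer gives 196 − 0 = 196; top litigator gives 134 − 134 = 0. Stays. ✓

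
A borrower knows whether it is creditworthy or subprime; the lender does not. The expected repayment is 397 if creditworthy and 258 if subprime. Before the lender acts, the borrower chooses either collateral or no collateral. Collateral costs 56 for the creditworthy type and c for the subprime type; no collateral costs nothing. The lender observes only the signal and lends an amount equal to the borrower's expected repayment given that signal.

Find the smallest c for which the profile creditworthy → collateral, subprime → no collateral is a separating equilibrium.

139

Under separation: collateral → creditworthy (pays 397); no collateral → subprime (pays 258).
Creditworthy: 397 − 56 = 341 ≥ 258 − 0 = 258. Holds regardless of c. ✓
Subprime: 258 − 0 ≥ 397 − c, so c ≥ 397 − 258 = 139.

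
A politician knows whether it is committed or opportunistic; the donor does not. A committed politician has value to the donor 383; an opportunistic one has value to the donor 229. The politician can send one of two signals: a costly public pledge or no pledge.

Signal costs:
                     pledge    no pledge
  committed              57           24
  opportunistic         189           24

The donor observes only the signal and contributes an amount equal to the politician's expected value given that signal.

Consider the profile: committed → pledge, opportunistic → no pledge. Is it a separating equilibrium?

Yes

Under separation the donor infers type exactly: pledge → committed (pays 383), no pledge → opportunistic (pays 229).
Committed: pledge gives 383 − 57 = 326; no pledge gives 229 − 24 = 205. No deviation. ✓
Opportunistic: no pledge gives 229 − 24 = 205; pledge gives 383 − 189 = 194. No deviation. ✓
Neither type gains from mimicking the other.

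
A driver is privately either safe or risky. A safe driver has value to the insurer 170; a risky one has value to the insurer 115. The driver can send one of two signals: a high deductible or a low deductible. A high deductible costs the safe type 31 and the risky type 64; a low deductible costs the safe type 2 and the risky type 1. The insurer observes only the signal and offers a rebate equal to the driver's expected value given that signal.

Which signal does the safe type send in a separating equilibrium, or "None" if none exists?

Try safe → high deductible, risky → low deductible:
  If types separate, high deductible earns payment 170 and low deductible earns 115.
  Safe: high deductible gives 170 − 31 = 139; low deductible gives 115 − 2 = 113. No deviation. ✓
  Risky: low deductible gives 115 − 1 = 114; high deductible gives 170 − 64 = 106. No deviation. ✓
Both hold — the safe type sends high deductible.

high deductible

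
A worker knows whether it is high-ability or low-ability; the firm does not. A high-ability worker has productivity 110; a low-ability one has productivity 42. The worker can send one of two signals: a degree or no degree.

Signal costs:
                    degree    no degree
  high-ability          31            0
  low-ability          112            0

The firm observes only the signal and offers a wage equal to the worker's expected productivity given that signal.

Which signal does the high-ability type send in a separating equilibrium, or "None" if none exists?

Try high-ability → degree, low-ability → no degree:
  Under separation the firm infers type exactly: degree → high-ability (pays 110), no degree → low-ability (pays 42).
  High-ability: degree gives 110 − 31 = 79; no degree gives 42 − 0 = 42. No deviation. ✓
  Low-ability: no degree gives 42 − 0 = 42; degree gives 110 − 112 = -2. No deviation. ✓
Both hold — the high-ability type sends degree.

degree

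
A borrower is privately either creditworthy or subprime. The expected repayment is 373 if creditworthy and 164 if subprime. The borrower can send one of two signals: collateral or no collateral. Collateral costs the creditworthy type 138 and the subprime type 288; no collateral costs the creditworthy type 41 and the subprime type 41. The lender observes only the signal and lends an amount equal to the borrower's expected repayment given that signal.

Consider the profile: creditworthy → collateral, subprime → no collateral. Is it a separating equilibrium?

Yes

If types separate, collateral earns payment 373 and no collateral earns 164.
Creditworthy: collateral gives 373 − 138 = 235; no collateral gives 164 − 41 = 123. No deviation. ✓
Subprime: no collateral gives 164 − 41 = 123; collateral gives 373 − 288 = 85. No deviation. ✓
Neither type gains from mimicking the other.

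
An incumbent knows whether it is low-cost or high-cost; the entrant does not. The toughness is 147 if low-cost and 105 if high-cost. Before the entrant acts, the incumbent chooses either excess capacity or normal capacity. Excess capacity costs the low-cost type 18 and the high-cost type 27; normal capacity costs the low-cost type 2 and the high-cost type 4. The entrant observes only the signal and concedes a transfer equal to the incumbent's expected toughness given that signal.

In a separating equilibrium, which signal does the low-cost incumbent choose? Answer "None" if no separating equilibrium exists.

None

Try low-cost → excess capacity, high-cost → normal capacity:
  If types separate, excess capacity earns payment 147 and normal capacity earns 105.
  Low-cost: excess capacity gives 147 − 18 = 129; normal capacity gives 105 − 2 = 103. No deviation. ✓
  High-cost: normal capacity gives 105 − 4 = 101; excess capacity gives 147 − 27 = 120. Would deviate. ✗
Try low-cost → normal capacity, high-cost → excess capacity:
  If types separate, normal capacity earns payment 147 and excess capacity earns 105.
  Low-cost: normal capacity gives 147 − 2 = 145; excess capacity gives 105 − 18 = 87. No deviation. ✓
  High-cost: excess capacity gives 105 − 27 = 78; normal capacity gives 147 − 4 = 143. Would deviate. ✗
Neither assignment is incentive-compatible.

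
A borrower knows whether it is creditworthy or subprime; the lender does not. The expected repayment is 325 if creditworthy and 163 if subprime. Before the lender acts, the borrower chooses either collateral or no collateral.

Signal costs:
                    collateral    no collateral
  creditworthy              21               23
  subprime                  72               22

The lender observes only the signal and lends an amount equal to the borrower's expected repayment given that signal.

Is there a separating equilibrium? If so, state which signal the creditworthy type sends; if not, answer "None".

None

Try creditworthy → collateral, subprime → no collateral:
  Under separation the lender infers type exactly: collateral → creditworthy (pays 325), no collateral → subprime (pays 163).
  Creditworthy: collateral gives 325 − 21 = 304; no collateral gives 163 − 23 = 140. No deviation. ✓
  Subprime: no collateral gives 163 − 22 = 141; collateral gives 325 − 72 = 253. Would deviate. ✗
Try creditworthy → no collateral, subprime → collateral:
  Under separation the lender infers type exactly: no collateral → creditworthy (pays 325), collateral → subprime (pays 163).
  Creditworthy: no collateral gives 325 − 23 = 302; collateral gives 163 − 21 = 142. No deviation. ✓
  Subprime: collateral gives 163 − 72 = 91; no collateral gives 325 − 22 = 303. Would deviate. ✗
Neither assignment is incentive-compatible.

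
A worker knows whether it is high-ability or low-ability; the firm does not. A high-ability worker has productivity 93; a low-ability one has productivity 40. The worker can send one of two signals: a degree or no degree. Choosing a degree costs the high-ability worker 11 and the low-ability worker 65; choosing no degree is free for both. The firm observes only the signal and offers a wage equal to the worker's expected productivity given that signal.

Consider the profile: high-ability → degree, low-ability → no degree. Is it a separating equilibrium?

If types separate, degree earns payment 93 and no degree earns 40.
High-ability: degree gives 93 − 11 = 82; no degree gives 40 − 0 = 40. No deviation. ✓
Low-ability: no degree gives 40 − 0 = 40; degree gives 93 − 65 = 28. No deviation. ✓
Neither type gains from mimicking the other.

Yes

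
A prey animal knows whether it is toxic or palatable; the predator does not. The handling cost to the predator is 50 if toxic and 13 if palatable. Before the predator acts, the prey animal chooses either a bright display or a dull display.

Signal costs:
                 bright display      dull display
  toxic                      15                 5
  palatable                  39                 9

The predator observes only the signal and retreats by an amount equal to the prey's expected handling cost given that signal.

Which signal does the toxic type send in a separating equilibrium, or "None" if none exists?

None

Try toxic → bright display, palatable → dull display:
  If types separate, bright display earns payment 50 and dull display earns 13.
  Toxic: bright display gives 50 − 15 = 35; dull display gives 13 − 5 = 8. No deviation. ✓
  Palatable: dull display gives 13 − 9 = 4; bright display gives 50 − 39 = 11. Would deviate. ✗
Try toxic → dull display, palatable → bright display:
  If types separate, dull display earns payment 50 and bright display earns 13.
  Toxic: dull display gives 50 − 5 = 45; bright display gives 13 − 15 = -2. No deviation. ✓
  Palatable: bright display gives 13 − 39 = -26; dull display gives 50 − 9 = 41. Would deviate. ✗
Neither assignment is incentive-compatible.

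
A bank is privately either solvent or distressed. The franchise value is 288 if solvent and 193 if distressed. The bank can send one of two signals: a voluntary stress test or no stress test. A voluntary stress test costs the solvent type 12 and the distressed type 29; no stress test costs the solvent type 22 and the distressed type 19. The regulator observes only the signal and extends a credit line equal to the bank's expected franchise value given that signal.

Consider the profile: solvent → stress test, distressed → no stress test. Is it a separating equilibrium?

If types separate, stress test earns payment 288 and no stress test earns 193.
Solvent: stress test gives 288 − 12 = 276; no stress test gives 193 − 22 = 171. No deviation. ✓
Distressed: no stress test gives 193 − 19 = 174; stress test gives 288 − 29 = 259. Would deviate. ✗

No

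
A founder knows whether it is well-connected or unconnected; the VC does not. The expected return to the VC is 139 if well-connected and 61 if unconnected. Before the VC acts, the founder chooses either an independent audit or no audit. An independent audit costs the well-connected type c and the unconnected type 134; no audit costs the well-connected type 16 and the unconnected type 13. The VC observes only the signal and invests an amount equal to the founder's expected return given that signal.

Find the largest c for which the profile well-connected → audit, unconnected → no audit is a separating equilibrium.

94

Under separation: audit → well-connected (pays 139); no audit → unconnected (pays 61).
Unconnected: 61 − 13 = 48 ≥ 139 − 134 = 5. Holds regardless of c. ✓
Well-connected: 139 − c ≥ 61 − 16, so c ≤ 139 − 45 = 94.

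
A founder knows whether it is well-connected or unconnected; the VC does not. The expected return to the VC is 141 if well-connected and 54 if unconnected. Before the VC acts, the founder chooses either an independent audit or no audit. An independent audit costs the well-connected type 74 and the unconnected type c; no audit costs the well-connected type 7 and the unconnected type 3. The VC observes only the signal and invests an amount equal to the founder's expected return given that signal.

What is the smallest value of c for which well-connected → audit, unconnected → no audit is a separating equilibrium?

90

Under separation: audit → well-connected (pays 141); no audit → unconnected (pays 54).
Well-connected: 141 − 74 = 67 ≥ 54 − 7 = 47. Holds regardless of c. ✓
Unconnected: 54 − 3 ≥ 141 − c, so c ≥ 141 − 51 = 90.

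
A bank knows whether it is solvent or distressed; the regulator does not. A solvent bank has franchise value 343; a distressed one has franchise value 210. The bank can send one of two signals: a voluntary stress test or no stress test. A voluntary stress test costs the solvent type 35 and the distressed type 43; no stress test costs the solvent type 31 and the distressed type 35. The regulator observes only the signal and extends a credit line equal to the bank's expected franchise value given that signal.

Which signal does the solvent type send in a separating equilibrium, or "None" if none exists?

None

Try solvent → stress test, distressed → no stress test:
  Under separation the regulator infers type exactly: stress test → solvent (pays 343), no stress test → distressed (pays 210).
  Solvent: stress test gives 343 − 35 = 308; no stress test gives 210 − 31 = 179. No deviation. ✓
  Distressed: no stress test gives 210 − 35 = 175; stress test gives 343 − 43 = 300. Would deviate. ✗
Try solvent → no stress test, distressed → stress test:
  Under separation the regulator infers type exactly: no stress test → solvent (pays 343), stress test → distressed (pays 210).
  Solvent: no stress test gives 343 − 31 = 312; stress test gives 210 − 35 = 175. No deviation. ✓
  Distressed: stress test gives 210 − 43 = 167; no stress test gives 343 − 35 = 308. Would deviate. ✗
Neither assignment is incentive-compatible.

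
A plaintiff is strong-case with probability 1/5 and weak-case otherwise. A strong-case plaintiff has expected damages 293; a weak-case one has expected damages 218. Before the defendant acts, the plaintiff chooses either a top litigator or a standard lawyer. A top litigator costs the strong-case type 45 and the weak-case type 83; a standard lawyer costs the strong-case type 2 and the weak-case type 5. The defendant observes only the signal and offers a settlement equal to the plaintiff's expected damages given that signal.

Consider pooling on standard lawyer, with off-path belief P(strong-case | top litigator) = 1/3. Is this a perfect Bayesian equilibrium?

At the pooled signal (standard lawyer) the defendant holds the prior 1/5 and pays 1/5·293 + 4/5·218 = 233. Off-path (top litigator) belief 1/3 gives 1/3·293 + 2/3·218 = 243.
Strong-case: standard lawyer gives 233 − 2 = 231; top litigator gives 243 − 45 = 198. Stays. ✓
Weak-case: standard lawyer gives 233 − 5 = 228; top litigator gives 243 − 83 = 160. Stays. ✓

Yes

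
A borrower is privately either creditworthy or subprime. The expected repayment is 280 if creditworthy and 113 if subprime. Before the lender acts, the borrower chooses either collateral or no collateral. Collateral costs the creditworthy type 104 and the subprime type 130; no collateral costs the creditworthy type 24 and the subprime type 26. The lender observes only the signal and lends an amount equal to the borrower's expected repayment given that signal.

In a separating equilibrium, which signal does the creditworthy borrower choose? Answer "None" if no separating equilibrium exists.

Try creditworthy → collateral, subprime → no collateral:
  If types separate, collateral earns payment 280 and no collateral earns 113.
  Creditworthy: collateral gives 280 − 104 = 176; no collateral gives 113 − 24 = 89. No deviation. ✓
  Subprime: no collateral gives 113 − 26 = 87; collateral gives 280 − 130 = 150. Would deviate. ✗
Try creditworthy → no collateral, subprime → collateral:
  If types separate, no collateral earns payment 280 and collateral earns 113.
  Creditworthy: no collateral gives 280 − 24 = 256; collateral gives 113 − 104 = 9. No deviation. ✓
  Subprime: collateral gives 113 − 130 = -17; no collateral gives 280 − 26 = 254. Would deviate. ✗
Neither assignment is incentive-compatible.

None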